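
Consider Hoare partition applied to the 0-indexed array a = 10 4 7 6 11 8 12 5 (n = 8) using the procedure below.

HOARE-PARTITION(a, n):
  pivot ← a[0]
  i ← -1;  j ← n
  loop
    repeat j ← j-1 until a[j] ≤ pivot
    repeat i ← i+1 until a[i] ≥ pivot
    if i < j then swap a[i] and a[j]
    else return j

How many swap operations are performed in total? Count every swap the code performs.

pivot=10
j stops at 7 (5), i stops at 0 (10); swap ⇒ 5 4 7 6 11 8 12 10
j stops at 5 (8), i stops at 4 (11); swap ⇒ 5 4 7 6 8 11 12 10
j stops at 4, i stops at 5; i≥j ⇒ return 4. a=5 4 7 6 8 11 12 10

2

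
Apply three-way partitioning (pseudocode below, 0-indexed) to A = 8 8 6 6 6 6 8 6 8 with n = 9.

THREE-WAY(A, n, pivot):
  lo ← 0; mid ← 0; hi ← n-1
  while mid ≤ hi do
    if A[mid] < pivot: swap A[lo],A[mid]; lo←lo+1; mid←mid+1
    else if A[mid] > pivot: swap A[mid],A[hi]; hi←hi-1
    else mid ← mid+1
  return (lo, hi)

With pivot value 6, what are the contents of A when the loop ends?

lo=0 mid=0 hi=8
8>6: swap(0,8), hi=7 ⇒ 8 8 6 6 6 6 8 6 8
8>6: swap(0,7), hi=6 ⇒ 6 8 6 6 6 6 8 8 8
6=6: mid=1
8>6: swap(1,6), hi=5 ⇒ 6 8 6 6 6 6 8 8 8
8>6: swap(1,5), hi=4 ⇒ 6 6 6 6 6 8 8 8 8
6=6: mid=2
6=6: mid=3
6=6: mid=4
6=6: mid=5
done. lo=0 hi=4; A=6 6 6 6 6 8 8 8 8

6 6 6 6 6 8 8 8 8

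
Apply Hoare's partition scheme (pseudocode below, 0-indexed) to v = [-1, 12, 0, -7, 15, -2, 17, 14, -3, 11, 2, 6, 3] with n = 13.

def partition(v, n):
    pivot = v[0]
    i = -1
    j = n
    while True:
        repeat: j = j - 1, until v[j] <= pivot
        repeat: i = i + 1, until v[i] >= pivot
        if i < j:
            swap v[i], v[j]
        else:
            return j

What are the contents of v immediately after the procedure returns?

pivot = v[0] = -1; i = -1, j = 13
j→8 (v[8]=-3≤-1), i→0 (v[0]=-1≥-1); i<j, swap → [-3, 12, 0, -7, 15, -2, 17, 14, -1, 11, 2, 6, 3]
j→5 (v[5]=-2≤-1), i→1 (v[1]=12≥-1); i<j, swap → [-3, -2, 0, -7, 15, 12, 17, 14, -1, 11, 2, 6, 3]
j→3 (v[3]=-7≤-1), i→2 (v[2]=0≥-1); i<j, swap → [-3, -2, -7, 0, 15, 12, 17, 14, -1, 11, 2, 6, 3]
j→2, i→3; i≥j, return j=2. v = [-3, -2, -7, 0, 15, 12, 17, 14, -1, 11, 2, 6, 3]

[-3, -2, -7, 0, 15, 12, 17, 14, -1, 11, 2, 6, 3]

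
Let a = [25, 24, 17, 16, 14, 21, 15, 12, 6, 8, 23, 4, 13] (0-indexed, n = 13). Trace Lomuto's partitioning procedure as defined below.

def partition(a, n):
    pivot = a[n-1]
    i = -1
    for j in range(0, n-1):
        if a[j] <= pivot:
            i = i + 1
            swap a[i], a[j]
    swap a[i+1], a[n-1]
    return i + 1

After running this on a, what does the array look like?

[12, 6, 8, 4, 13, 21, 15, 25, 24, 17, 23, 16, 14]

pivot=13, i=-1
j=0: 25>13, skip
j=1: 24>13, skip
j=2: 17>13, skip
j=3: 16>13, skip
j=4: 14>13, skip
j=5: 21>13, skip
j=6: 15>13, skip
j=7: 12≤13, i=0, swap(0,7) ⇒ [12, 24, 17, 16, 14, 21, 15, 25, 6, 8, 23, 4, 13]
j=8: 6≤13, i=1, swap(1,8) ⇒ [12, 6, 17, 16, 14, 21, 15, 25, 24, 8, 23, 4, 13]
j=9: 8≤13, i=2, swap(2,9) ⇒ [12, 6, 8, 16, 14, 21, 15, 25, 24, 17, 23, 4, 13]
j=10: 23>13, skip
j=11: 4≤13, i=3, swap(3,11) ⇒ [12, 6, 8, 4, 14, 21, 15, 25, 24, 17, 23, 16, 13]
swap(4,12) ⇒ [12, 6, 8, 4, 13, 21, 15, 25, 24, 17, 23, 16, 14]; return 4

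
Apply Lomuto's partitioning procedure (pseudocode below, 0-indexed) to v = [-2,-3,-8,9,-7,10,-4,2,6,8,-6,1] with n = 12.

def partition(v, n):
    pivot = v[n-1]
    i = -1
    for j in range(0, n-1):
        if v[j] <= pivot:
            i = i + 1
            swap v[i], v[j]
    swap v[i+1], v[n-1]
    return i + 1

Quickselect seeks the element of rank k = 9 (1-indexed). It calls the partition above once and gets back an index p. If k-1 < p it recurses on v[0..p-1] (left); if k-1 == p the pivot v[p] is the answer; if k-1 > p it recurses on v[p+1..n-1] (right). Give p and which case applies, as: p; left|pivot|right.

pivot=1, i=-1
j=0: -2≤1, i=0, swap(0,0) ⇒ [-2,-3,-8,9,-7,10,-4,2,6,8,-6,1]
j=1: -3≤1, i=1, swap(1,1) ⇒ [-2,-3,-8,9,-7,10,-4,2,6,8,-6,1]
j=2: -8≤1, i=2, swap(2,2) ⇒ [-2,-3,-8,9,-7,10,-4,2,6,8,-6,1]
j=3: 9>1, skip
j=4: -7≤1, i=3, swap(3,4) ⇒ [-2,-3,-8,-7,9,10,-4,2,6,8,-6,1]
j=5: 10>1, skip
j=6: -4≤1, i=4, swap(4,6) ⇒ [-2,-3,-8,-7,-4,10,9,2,6,8,-6,1]
j=7: 2>1, skip
j=8: 6>1, skip
j=9: 8>1, skip
j=10: -6≤1, i=5, swap(5,10) ⇒ [-2,-3,-8,-7,-4,-6,9,2,6,8,10,1]
swap(6,11) ⇒ [-2,-3,-8,-7,-4,-6,1,2,6,8,10,9]; return 6
p = 6; k-1 = 8 > 6 ⇒ right

6; right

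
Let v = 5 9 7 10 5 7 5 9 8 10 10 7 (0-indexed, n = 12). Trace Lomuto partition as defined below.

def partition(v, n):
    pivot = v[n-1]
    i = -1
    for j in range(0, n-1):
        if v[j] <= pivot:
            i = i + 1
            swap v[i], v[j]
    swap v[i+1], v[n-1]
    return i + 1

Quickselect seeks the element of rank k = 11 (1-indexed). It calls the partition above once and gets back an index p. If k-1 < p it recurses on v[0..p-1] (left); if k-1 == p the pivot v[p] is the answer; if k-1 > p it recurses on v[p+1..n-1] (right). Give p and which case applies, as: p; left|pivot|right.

pivot=7, i=-1
j=0: 5≤7, i=0, swap(0,0) ⇒ 5 9 7 10 5 7 5 9 8 10 10 7
j=1: 9>7, skip
j=2: 7≤7, i=1, swap(1,2) ⇒ 5 7 9 10 5 7 5 9 8 10 10 7
j=3: 10>7, skip
j=4: 5≤7, i=2, swap(2,4) ⇒ 5 7 5 10 9 7 5 9 8 10 10 7
j=5: 7≤7, i=3, swap(3,5) ⇒ 5 7 5 7 9 10 5 9 8 10 10 7
j=6: 5≤7, i=4, swap(4,6) ⇒ 5 7 5 7 5 10 9 9 8 10 10 7
j=7: 9>7, skip
j=8: 8>7, skip
j=9: 10>7, skip
j=10: 10>7, skip
swap(5,11) ⇒ 5 7 5 7 5 7 9 9 8 10 10 10; return 5
p = 5; k-1 = 10 > 5 ⇒ right

5; right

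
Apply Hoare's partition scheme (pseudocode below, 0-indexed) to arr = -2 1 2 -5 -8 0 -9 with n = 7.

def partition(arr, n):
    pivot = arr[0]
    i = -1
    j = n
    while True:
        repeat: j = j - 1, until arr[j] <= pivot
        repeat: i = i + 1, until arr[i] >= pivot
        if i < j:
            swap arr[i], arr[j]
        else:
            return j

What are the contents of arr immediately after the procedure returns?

-9 -8 -5 2 1 0 -2

pivot = arr[0] = -2; i = -1, j = 7
j→6 (arr[6]=-9≤-2), i→0 (arr[0]=-2≥-2); i<j, swap → -9 1 2 -5 -8 0 -2
j→4 (arr[4]=-8≤-2), i→1 (arr[1]=1≥-2); i<j, swap → -9 -8 2 -5 1 0 -2
j→3 (arr[3]=-5≤-2), i→2 (arr[2]=2≥-2); i<j, swap → -9 -8 -5 2 1 0 -2
j→2, i→3; i≥j, return j=2. arr = -9 -8 -5 2 1 0 -2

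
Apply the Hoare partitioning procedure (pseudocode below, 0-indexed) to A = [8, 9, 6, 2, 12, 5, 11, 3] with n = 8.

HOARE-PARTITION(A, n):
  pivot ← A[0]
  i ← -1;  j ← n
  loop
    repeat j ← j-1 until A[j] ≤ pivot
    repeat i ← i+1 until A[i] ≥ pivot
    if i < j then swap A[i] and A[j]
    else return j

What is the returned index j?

pivot=8
j stops at 7 (3), i stops at 0 (8); swap ⇒ [3, 9, 6, 2, 12, 5, 11, 8]
j stops at 5 (5), i stops at 1 (9); swap ⇒ [3, 5, 6, 2, 12, 9, 11, 8]
j stops at 3, i stops at 4; i≥j ⇒ return 3. A=[3, 5, 6, 2, 12, 9, 11, 8]

3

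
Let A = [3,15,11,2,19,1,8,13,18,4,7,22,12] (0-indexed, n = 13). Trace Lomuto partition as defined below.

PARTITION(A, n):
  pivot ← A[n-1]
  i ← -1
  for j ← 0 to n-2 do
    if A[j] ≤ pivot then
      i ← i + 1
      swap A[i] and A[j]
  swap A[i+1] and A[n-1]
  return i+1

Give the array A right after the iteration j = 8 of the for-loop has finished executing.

[3,11,2,1,8,15,19,13,18,4,7,22,12]

pivot = A[12] = 12; i = -1
j=0: A[0]=3 ≤ 12 → i=0, swap A[0],A[0] (no change) → [3,15,11,2,19,1,8,13,18,4,7,22,12]
j=1: A[1]=15 > 12 → no swap
j=2: A[2]=11 ≤ 12 → i=1, swap A[1],A[2] → [3,11,15,2,19,1,8,13,18,4,7,22,12]
j=3: A[3]=2 ≤ 12 → i=2, swap A[2],A[3] → [3,11,2,15,19,1,8,13,18,4,7,22,12]
j=4: A[4]=19 > 12 → no swap
j=5: A[5]=1 ≤ 12 → i=3, swap A[3],A[5] → [3,11,2,1,19,15,8,13,18,4,7,22,12]
j=6: A[6]=8 ≤ 12 → i=4, swap A[4],A[6] → [3,11,2,1,8,15,19,13,18,4,7,22,12]
j=7: A[7]=13 > 12 → no swap
j=8: A[8]=18 > 12 → no swap
(after j=8) A = [3,11,2,1,8,15,19,13,18,4,7,22,12]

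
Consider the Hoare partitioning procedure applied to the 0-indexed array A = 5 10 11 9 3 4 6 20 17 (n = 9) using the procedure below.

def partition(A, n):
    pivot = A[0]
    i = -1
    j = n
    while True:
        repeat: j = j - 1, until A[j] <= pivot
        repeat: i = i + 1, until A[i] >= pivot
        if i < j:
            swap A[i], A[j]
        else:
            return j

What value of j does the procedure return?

pivot = A[0] = 5; i = -1, j = 9
j→5 (A[5]=4≤5), i→0 (A[0]=5≥5); i<j, swap → 4 10 11 9 3 5 6 20 17
j→4 (A[4]=3≤5), i→1 (A[1]=10≥5); i<j, swap → 4 3 11 9 10 5 6 20 17
j→1, i→2; i≥j, return j=1. A = 4 3 11 9 10 5 6 20 17

1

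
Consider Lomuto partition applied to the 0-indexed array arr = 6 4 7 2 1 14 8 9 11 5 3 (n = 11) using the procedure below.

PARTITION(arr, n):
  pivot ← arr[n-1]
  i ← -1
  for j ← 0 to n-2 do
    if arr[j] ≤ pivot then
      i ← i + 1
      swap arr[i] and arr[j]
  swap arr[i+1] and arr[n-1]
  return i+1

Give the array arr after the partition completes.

2 1 3 6 4 14 8 9 11 5 7

pivot = arr[10] = 3; i = -1
j=0: arr[0]=6 > 3 → no swap
j=1: arr[1]=4 > 3 → no swap
j=2: arr[2]=7 > 3 → no swap
j=3: arr[3]=2 ≤ 3 → i=0, swap arr[0],arr[3] → 2 4 7 6 1 14 8 9 11 5 3
j=4: arr[4]=1 ≤ 3 → i=1, swap arr[1],arr[4] → 2 1 7 6 4 14 8 9 11 5 3
j=5: arr[5]=14 > 3 → no swap
j=6: arr[6]=8 > 3 → no swap
j=7: arr[7]=9 > 3 → no swap
j=8: arr[8]=11 > 3 → no swap
j=9: arr[9]=5 > 3 → no swap
final swap arr[2],arr[10] → 2 1 3 6 4 14 8 9 11 5 7; return 2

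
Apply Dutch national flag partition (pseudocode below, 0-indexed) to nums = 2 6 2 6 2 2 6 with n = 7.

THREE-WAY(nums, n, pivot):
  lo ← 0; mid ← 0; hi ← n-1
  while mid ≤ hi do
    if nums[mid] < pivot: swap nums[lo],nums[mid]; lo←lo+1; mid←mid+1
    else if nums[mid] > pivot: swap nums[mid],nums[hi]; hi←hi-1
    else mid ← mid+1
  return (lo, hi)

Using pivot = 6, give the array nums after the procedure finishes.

lo=0 mid=0 hi=6
2<6: swap(0,0), lo=1 mid=1 ⇒ 2 6 2 6 2 2 6
6=6: mid=2
2<6: swap(1,2), lo=2 mid=3 ⇒ 2 2 6 6 2 2 6
6=6: mid=4
2<6: swap(2,4), lo=3 mid=5 ⇒ 2 2 2 6 6 2 6
2<6: swap(3,5), lo=4 mid=6 ⇒ 2 2 2 2 6 6 6
6=6: mid=7
done. lo=4 hi=6; nums=2 2 2 2 6 6 6

2 2 2 2 6 6 6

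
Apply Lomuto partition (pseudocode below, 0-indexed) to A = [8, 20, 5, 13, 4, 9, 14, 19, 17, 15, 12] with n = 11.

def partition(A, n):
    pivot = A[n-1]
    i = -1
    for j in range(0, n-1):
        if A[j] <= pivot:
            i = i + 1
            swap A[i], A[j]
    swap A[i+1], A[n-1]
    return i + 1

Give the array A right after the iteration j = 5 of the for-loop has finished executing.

pivot = A[10] = 12; i = -1
j=0: A[0]=8 ≤ 12 → i=0, swap A[0],A[0] (no change) → [8, 20, 5, 13, 4, 9, 14, 19, 17, 15, 12]
j=1: A[1]=20 > 12 → no swap
j=2: A[2]=5 ≤ 12 → i=1, swap A[1],A[2] → [8, 5, 20, 13, 4, 9, 14, 19, 17, 15, 12]
j=3: A[3]=13 > 12 → no swap
j=4: A[4]=4 ≤ 12 → i=2, swap A[2],A[4] → [8, 5, 4, 13, 20, 9, 14, 19, 17, 15, 12]
j=5: A[5]=9 ≤ 12 → i=3, swap A[3],A[5] → [8, 5, 4, 9, 20, 13, 14, 19, 17, 15, 12]
(after j=5) A = [8, 5, 4, 9, 20, 13, 14, 19, 17, 15, 12]

[8, 5, 4, 9, 20, 13, 14, 19, 17, 15, 12]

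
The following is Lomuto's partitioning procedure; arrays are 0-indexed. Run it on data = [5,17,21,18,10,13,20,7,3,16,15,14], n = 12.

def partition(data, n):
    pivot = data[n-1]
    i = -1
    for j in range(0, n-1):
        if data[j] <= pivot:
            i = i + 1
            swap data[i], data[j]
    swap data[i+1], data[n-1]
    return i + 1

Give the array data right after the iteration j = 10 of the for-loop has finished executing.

pivot = data[11] = 14; i = -1
j=0: data[0]=5 ≤ 14 → i=0, swap data[0],data[0] (no change) → [5,17,21,18,10,13,20,7,3,16,15,14]
j=1: data[1]=17 > 14 → no swap
j=2: data[2]=21 > 14 → no swap
j=3: data[3]=18 > 14 → no swap
j=4: data[4]=10 ≤ 14 → i=1, swap data[1],data[4] → [5,10,21,18,17,13,20,7,3,16,15,14]
j=5: data[5]=13 ≤ 14 → i=2, swap data[2],data[5] → [5,10,13,18,17,21,20,7,3,16,15,14]
j=6: data[6]=20 > 14 → no swap
j=7: data[7]=7 ≤ 14 → i=3, swap data[3],data[7] → [5,10,13,7,17,21,20,18,3,16,15,14]
j=8: data[8]=3 ≤ 14 → i=4, swap data[4],data[8] → [5,10,13,7,3,21,20,18,17,16,15,14]
j=9: data[9]=16 > 14 → no swap
j=10: data[10]=15 > 14 → no swap
(after j=10) data = [5,10,13,7,3,21,20,18,17,16,15,14]

[5,10,13,7,3,21,20,18,17,16,15,14]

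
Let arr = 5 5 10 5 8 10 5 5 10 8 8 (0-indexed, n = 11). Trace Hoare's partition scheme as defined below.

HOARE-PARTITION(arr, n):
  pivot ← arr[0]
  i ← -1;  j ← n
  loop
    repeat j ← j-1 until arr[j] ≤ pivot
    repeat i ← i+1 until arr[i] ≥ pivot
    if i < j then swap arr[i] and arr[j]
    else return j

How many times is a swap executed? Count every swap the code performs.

pivot = arr[0] = 5; i = -1, j = 11
j→7 (arr[7]=5≤5), i→0 (arr[0]=5≥5); i<j, swap → 5 5 10 5 8 10 5 5 10 8 8
j→6 (arr[6]=5≤5), i→1 (arr[1]=5≥5); i<j, swap → 5 5 10 5 8 10 5 5 10 8 8
j→3 (arr[3]=5≤5), i→2 (arr[2]=10≥5); i<j, swap → 5 5 5 10 8 10 5 5 10 8 8
j→2, i→3; i≥j, return j=2. arr = 5 5 5 10 8 10 5 5 10 8 8

3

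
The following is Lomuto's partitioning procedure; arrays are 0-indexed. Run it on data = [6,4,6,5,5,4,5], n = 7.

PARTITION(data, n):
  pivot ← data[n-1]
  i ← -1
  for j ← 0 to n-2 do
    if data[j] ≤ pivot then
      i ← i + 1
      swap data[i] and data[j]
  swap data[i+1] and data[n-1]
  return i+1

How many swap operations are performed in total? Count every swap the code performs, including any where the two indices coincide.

pivot=5, i=-1
j=0: 6>5, skip
j=1: 4≤5, i=0, swap(0,1) ⇒ [4,6,6,5,5,4,5]
j=2: 6>5, skip
j=3: 5≤5, i=1, swap(1,3) ⇒ [4,5,6,6,5,4,5]
j=4: 5≤5, i=2, swap(2,4) ⇒ [4,5,5,6,6,4,5]
j=5: 4≤5, i=3, swap(3,5) ⇒ [4,5,5,4,6,6,5]
swap(4,6) ⇒ [4,5,5,4,5,6,6]; return 4

5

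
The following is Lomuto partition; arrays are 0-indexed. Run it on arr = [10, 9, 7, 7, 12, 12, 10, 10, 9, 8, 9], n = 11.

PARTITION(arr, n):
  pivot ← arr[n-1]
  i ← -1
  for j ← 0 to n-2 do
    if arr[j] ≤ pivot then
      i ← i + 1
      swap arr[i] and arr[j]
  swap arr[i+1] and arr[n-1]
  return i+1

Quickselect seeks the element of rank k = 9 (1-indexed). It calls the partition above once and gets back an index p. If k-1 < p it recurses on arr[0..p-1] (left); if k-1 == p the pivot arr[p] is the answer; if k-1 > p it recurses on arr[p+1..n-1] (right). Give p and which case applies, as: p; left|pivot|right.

5; right

pivot = arr[10] = 9; i = -1
j=0: arr[0]=10 > 9 → no swap
j=1: arr[1]=9 ≤ 9 → i=0, swap arr[0],arr[1] → [9, 10, 7, 7, 12, 12, 10, 10, 9, 8, 9]
j=2: arr[2]=7 ≤ 9 → i=1, swap arr[1],arr[2] → [9, 7, 10, 7, 12, 12, 10, 10, 9, 8, 9]
j=3: arr[3]=7 ≤ 9 → i=2, swap arr[2],arr[3] → [9, 7, 7, 10, 12, 12, 10, 10, 9, 8, 9]
j=4: arr[4]=12 > 9 → no swap
j=5: arr[5]=12 > 9 → no swap
j=6: arr[6]=10 > 9 → no swap
j=7: arr[7]=10 > 9 → no swap
j=8: arr[8]=9 ≤ 9 → i=3, swap arr[3],arr[8] → [9, 7, 7, 9, 12, 12, 10, 10, 10, 8, 9]
j=9: arr[9]=8 ≤ 9 → i=4, swap arr[4],arr[9] → [9, 7, 7, 9, 8, 12, 10, 10, 10, 12, 9]
final swap arr[5],arr[10] → [9, 7, 7, 9, 8, 9, 10, 10, 10, 12, 12]; return 5
p = 5; k-1 = 8 > 5 ⇒ right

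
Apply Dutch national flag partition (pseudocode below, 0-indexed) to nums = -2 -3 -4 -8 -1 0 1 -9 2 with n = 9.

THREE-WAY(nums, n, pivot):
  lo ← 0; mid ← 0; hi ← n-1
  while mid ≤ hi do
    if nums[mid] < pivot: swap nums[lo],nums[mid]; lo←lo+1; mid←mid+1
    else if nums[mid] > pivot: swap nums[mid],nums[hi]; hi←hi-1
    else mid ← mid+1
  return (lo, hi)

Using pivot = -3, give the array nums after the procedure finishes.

pivot = -3; lo=0, mid=0, hi=8
nums[mid]=-2>-3: swap nums[0],nums[8]; hi=7 → 2 -3 -4 -8 -1 0 1 -9 -2
nums[mid]=2>-3: swap nums[0],nums[7]; hi=6 → -9 -3 -4 -8 -1 0 1 2 -2
nums[mid]=-9<-3: swap nums[0],nums[0]; lo=1,mid=1 → -9 -3 -4 -8 -1 0 1 2 -2
nums[mid]=-3=-3: mid=2
nums[mid]=-4<-3: swap nums[1],nums[2]; lo=2,mid=3 → -9 -4 -3 -8 -1 0 1 2 -2
nums[mid]=-8<-3: swap nums[2],nums[3]; lo=3,mid=4 → -9 -4 -8 -3 -1 0 1 2 -2
nums[mid]=-1>-3: swap nums[4],nums[6]; hi=5 → -9 -4 -8 -3 1 0 -1 2 -2
nums[mid]=1>-3: swap nums[4],nums[5]; hi=4 → -9 -4 -8 -3 0 1 -1 2 -2
nums[mid]=0>-3: swap nums[4],nums[4]; hi=3 → -9 -4 -8 -3 0 1 -1 2 -2
end: lo=3, hi=3; nums = -9 -4 -8 -3 0 1 -1 2 -2

-9 -4 -8 -3 0 1 -1 2 -2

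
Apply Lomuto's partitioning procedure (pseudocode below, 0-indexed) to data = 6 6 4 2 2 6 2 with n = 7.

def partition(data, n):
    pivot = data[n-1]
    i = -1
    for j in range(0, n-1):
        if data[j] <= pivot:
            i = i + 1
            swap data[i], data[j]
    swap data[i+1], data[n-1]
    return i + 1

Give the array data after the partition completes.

2 2 2 6 6 6 4

pivot = data[6] = 2; i = -1
j=0: data[0]=6 > 2 → no swap
j=1: data[1]=6 > 2 → no swap
j=2: data[2]=4 > 2 → no swap
j=3: data[3]=2 ≤ 2 → i=0, swap data[0],data[3] → 2 6 4 6 2 6 2
j=4: data[4]=2 ≤ 2 → i=1, swap data[1],data[4] → 2 2 4 6 6 6 2
j=5: data[5]=6 > 2 → no swap
final swap data[2],data[6] → 2 2 2 6 6 6 4; return 2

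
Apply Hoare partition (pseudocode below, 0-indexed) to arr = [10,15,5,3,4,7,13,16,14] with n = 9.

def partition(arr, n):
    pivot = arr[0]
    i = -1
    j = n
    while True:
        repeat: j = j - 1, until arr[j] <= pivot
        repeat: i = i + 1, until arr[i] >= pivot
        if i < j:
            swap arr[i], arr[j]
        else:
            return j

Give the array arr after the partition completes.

[7,4,5,3,15,10,13,16,14]

pivot=10
j stops at 5 (7), i stops at 0 (10); swap ⇒ [7,15,5,3,4,10,13,16,14]
j stops at 4 (4), i stops at 1 (15); swap ⇒ [7,4,5,3,15,10,13,16,14]
j stops at 3, i stops at 4; i≥j ⇒ return 3. arr=[7,4,5,3,15,10,13,16,14]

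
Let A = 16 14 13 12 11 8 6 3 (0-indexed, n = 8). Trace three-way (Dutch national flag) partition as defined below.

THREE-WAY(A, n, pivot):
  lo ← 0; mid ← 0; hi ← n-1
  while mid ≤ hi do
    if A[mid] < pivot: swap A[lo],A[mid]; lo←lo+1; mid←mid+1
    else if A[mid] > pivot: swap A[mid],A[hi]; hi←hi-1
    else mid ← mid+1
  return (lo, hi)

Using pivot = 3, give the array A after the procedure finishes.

pivot = 3; lo=0, mid=0, hi=7
A[mid]=16>3: swap A[0],A[7]; hi=6 → 3 14 13 12 11 8 6 16
A[mid]=3=3: mid=1
A[mid]=14>3: swap A[1],A[6]; hi=5 → 3 6 13 12 11 8 14 16
A[mid]=6>3: swap A[1],A[5]; hi=4 → 3 8 13 12 11 6 14 16
A[mid]=8>3: swap A[1],A[4]; hi=3 → 3 11 13 12 8 6 14 16
A[mid]=11>3: swap A[1],A[3]; hi=2 → 3 12 13 11 8 6 14 16
A[mid]=12>3: swap A[1],A[2]; hi=1 → 3 13 12 11 8 6 14 16
A[mid]=13>3: swap A[1],A[1]; hi=0 → 3 13 12 11 8 6 14 16
end: lo=0, hi=0; A = 3 13 12 11 8 6 14 16

3 13 12 11 8 6 14 16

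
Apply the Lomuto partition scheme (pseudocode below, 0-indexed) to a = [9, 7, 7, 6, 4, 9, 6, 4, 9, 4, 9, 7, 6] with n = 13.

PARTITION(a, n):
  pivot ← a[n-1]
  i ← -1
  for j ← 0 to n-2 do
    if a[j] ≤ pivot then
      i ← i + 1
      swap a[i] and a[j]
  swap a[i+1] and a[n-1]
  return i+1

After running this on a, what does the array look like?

pivot = a[12] = 6; i = -1
j=0: a[0]=9 > 6 → no swap
j=1: a[1]=7 > 6 → no swap
j=2: a[2]=7 > 6 → no swap
j=3: a[3]=6 ≤ 6 → i=0, swap a[0],a[3] → [6, 7, 7, 9, 4, 9, 6, 4, 9, 4, 9, 7, 6]
j=4: a[4]=4 ≤ 6 → i=1, swap a[1],a[4] → [6, 4, 7, 9, 7, 9, 6, 4, 9, 4, 9, 7, 6]
j=5: a[5]=9 > 6 → no swap
j=6: a[6]=6 ≤ 6 → i=2, swap a[2],a[6] → [6, 4, 6, 9, 7, 9, 7, 4, 9, 4, 9, 7, 6]
j=7: a[7]=4 ≤ 6 → i=3, swap a[3],a[7] → [6, 4, 6, 4, 7, 9, 7, 9, 9, 4, 9, 7, 6]
j=8: a[8]=9 > 6 → no swap
j=9: a[9]=4 ≤ 6 → i=4, swap a[4],a[9] → [6, 4, 6, 4, 4, 9, 7, 9, 9, 7, 9, 7, 6]
j=10: a[10]=9 > 6 → no swap
j=11: a[11]=7 > 6 → no swap
final swap a[5],a[12] → [6, 4, 6, 4, 4, 6, 7, 9, 9, 7, 9, 7, 9]; return 5

[6, 4, 6, 4, 4, 6, 7, 9, 9, 7, 9, 7, 9]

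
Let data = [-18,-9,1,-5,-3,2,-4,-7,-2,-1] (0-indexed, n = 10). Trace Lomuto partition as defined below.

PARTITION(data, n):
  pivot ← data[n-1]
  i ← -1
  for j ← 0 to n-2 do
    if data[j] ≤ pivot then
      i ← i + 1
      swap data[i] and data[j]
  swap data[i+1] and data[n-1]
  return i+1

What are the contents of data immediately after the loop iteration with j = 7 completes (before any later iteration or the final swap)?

pivot=-1, i=-1
j=0: -18≤-1, i=0, swap(0,0) ⇒ [-18,-9,1,-5,-3,2,-4,-7,-2,-1]
j=1: -9≤-1, i=1, swap(1,1) ⇒ [-18,-9,1,-5,-3,2,-4,-7,-2,-1]
j=2: 1>-1, skip
j=3: -5≤-1, i=2, swap(2,3) ⇒ [-18,-9,-5,1,-3,2,-4,-7,-2,-1]
j=4: -3≤-1, i=3, swap(3,4) ⇒ [-18,-9,-5,-3,1,2,-4,-7,-2,-1]
j=5: 2>-1, skip
j=6: -4≤-1, i=4, swap(4,6) ⇒ [-18,-9,-5,-3,-4,2,1,-7,-2,-1]
j=7: -7≤-1, i=5, swap(5,7) ⇒ [-18,-9,-5,-3,-4,-7,1,2,-2,-1]
(after j=7) data = [-18,-9,-5,-3,-4,-7,1,2,-2,-1]

[-18,-9,-5,-3,-4,-7,1,2,-2,-1]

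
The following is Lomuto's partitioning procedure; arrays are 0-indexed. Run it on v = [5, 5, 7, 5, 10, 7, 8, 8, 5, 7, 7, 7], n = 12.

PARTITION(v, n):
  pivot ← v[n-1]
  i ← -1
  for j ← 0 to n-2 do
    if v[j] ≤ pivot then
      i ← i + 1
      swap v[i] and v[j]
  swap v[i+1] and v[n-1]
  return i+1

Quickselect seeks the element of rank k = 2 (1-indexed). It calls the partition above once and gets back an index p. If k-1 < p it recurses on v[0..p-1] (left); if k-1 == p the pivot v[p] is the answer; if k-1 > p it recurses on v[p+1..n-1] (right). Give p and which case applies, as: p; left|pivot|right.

pivot = v[11] = 7; i = -1
j=0: v[0]=5 ≤ 7 → i=0, swap v[0],v[0] (no change) → [5, 5, 7, 5, 10, 7, 8, 8, 5, 7, 7, 7]
j=1: v[1]=5 ≤ 7 → i=1, swap v[1],v[1] (no change) → [5, 5, 7, 5, 10, 7, 8, 8, 5, 7, 7, 7]
j=2: v[2]=7 ≤ 7 → i=2, swap v[2],v[2] (no change) → [5, 5, 7, 5, 10, 7, 8, 8, 5, 7, 7, 7]
j=3: v[3]=5 ≤ 7 → i=3, swap v[3],v[3] (no change) → [5, 5, 7, 5, 10, 7, 8, 8, 5, 7, 7, 7]
j=4: v[4]=10 > 7 → no swap
j=5: v[5]=7 ≤ 7 → i=4, swap v[4],v[5] → [5, 5, 7, 5, 7, 10, 8, 8, 5, 7, 7, 7]
j=6: v[6]=8 > 7 → no swap
j=7: v[7]=8 > 7 → no swap
j=8: v[8]=5 ≤ 7 → i=5, swap v[5],v[8] → [5, 5, 7, 5, 7, 5, 8, 8, 10, 7, 7, 7]
j=9: v[9]=7 ≤ 7 → i=6, swap v[6],v[9] → [5, 5, 7, 5, 7, 5, 7, 8, 10, 8, 7, 7]
j=10: v[10]=7 ≤ 7 → i=7, swap v[7],v[10] → [5, 5, 7, 5, 7, 5, 7, 7, 10, 8, 8, 7]
final swap v[8],v[11] → [5, 5, 7, 5, 7, 5, 7, 7, 7, 8, 8, 10]; return 8
p = 8; k-1 = 1 < 8 ⇒ left

8; left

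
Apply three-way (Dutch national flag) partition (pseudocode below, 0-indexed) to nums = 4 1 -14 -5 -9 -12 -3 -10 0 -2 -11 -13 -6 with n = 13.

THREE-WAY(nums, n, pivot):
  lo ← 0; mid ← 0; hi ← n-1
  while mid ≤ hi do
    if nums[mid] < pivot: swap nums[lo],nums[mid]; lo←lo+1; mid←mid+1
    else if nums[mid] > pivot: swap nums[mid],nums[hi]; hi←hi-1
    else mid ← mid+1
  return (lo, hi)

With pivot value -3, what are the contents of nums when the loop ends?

-6 -13 -14 -5 -9 -12 -10 -11 -3 -2 0 1 4

pivot = -3; lo=0, mid=0, hi=12
nums[mid]=4>-3: swap nums[0],nums[12]; hi=11 → -6 1 -14 -5 -9 -12 -3 -10 0 -2 -11 -13 4
nums[mid]=-6<-3: swap nums[0],nums[0]; lo=1,mid=1 → -6 1 -14 -5 -9 -12 -3 -10 0 -2 -11 -13 4
nums[mid]=1>-3: swap nums[1],nums[11]; hi=10 → -6 -13 -14 -5 -9 -12 -3 -10 0 -2 -11 1 4
nums[mid]=-13<-3: swap nums[1],nums[1]; lo=2,mid=2 → -6 -13 -14 -5 -9 -12 -3 -10 0 -2 -11 1 4
nums[mid]=-14<-3: swap nums[2],nums[2]; lo=3,mid=3 → -6 -13 -14 -5 -9 -12 -3 -10 0 -2 -11 1 4
nums[mid]=-5<-3: swap nums[3],nums[3]; lo=4,mid=4 → -6 -13 -14 -5 -9 -12 -3 -10 0 -2 -11 1 4
nums[mid]=-9<-3: swap nums[4],nums[4]; lo=5,mid=5 → -6 -13 -14 -5 -9 -12 -3 -10 0 -2 -11 1 4
nums[mid]=-12<-3: swap nums[5],nums[5]; lo=6,mid=6 → -6 -13 -14 -5 -9 -12 -3 -10 0 -2 -11 1 4
nums[mid]=-3=-3: mid=7
nums[mid]=-10<-3: swap nums[6],nums[7]; lo=7,mid=8 → -6 -13 -14 -5 -9 -12 -10 -3 0 -2 -11 1 4
nums[mid]=0>-3: swap nums[8],nums[10]; hi=9 → -6 -13 -14 -5 -9 -12 -10 -3 -11 -2 0 1 4
nums[mid]=-11<-3: swap nums[7],nums[8]; lo=8,mid=9 → -6 -13 -14 -5 -9 -12 -10 -11 -3 -2 0 1 4
nums[mid]=-2>-3: swap nums[9],nums[9]; hi=8 → -6 -13 -14 -5 -9 -12 -10 -11 -3 -2 0 1 4
end: lo=8, hi=8; nums = -6 -13 -14 -5 -9 -12 -10 -11 -3 -2 0 1 4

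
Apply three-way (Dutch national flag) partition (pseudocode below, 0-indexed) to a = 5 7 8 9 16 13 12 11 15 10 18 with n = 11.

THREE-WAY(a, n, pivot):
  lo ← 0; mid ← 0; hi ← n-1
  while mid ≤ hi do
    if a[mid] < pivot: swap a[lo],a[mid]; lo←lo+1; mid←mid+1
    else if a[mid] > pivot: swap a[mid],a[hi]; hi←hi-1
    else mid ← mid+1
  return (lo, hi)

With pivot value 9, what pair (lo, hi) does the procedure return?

lo=0 mid=0 hi=10
5<9: swap(0,0), lo=1 mid=1 ⇒ 5 7 8 9 16 13 12 11 15 10 18
7<9: swap(1,1), lo=2 mid=2 ⇒ 5 7 8 9 16 13 12 11 15 10 18
8<9: swap(2,2), lo=3 mid=3 ⇒ 5 7 8 9 16 13 12 11 15 10 18
9=9: mid=4
16>9: swap(4,10), hi=9 ⇒ 5 7 8 9 18 13 12 11 15 10 16
18>9: swap(4,9), hi=8 ⇒ 5 7 8 9 10 13 12 11 15 18 16
10>9: swap(4,8), hi=7 ⇒ 5 7 8 9 15 13 12 11 10 18 16
15>9: swap(4,7), hi=6 ⇒ 5 7 8 9 11 13 12 15 10 18 16
11>9: swap(4,6), hi=5 ⇒ 5 7 8 9 12 13 11 15 10 18 16
12>9: swap(4,5), hi=4 ⇒ 5 7 8 9 13 12 11 15 10 18 16
13>9: swap(4,4), hi=3 ⇒ 5 7 8 9 13 12 11 15 10 18 16
done. lo=3 hi=3; a=5 7 8 9 13 12 11 15 10 18 16

(3, 3)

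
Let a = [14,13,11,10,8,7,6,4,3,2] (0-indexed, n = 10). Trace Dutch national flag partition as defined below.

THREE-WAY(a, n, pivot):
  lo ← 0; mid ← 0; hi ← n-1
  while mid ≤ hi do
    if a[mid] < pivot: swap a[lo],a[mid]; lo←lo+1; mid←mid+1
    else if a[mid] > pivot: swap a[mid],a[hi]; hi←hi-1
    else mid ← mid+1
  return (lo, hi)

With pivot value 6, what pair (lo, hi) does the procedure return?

lo=0 mid=0 hi=9
14>6: swap(0,9), hi=8 ⇒ [2,13,11,10,8,7,6,4,3,14]
2<6: swap(0,0), lo=1 mid=1 ⇒ [2,13,11,10,8,7,6,4,3,14]
13>6: swap(1,8), hi=7 ⇒ [2,3,11,10,8,7,6,4,13,14]
3<6: swap(1,1), lo=2 mid=2 ⇒ [2,3,11,10,8,7,6,4,13,14]
11>6: swap(2,7), hi=6 ⇒ [2,3,4,10,8,7,6,11,13,14]
4<6: swap(2,2), lo=3 mid=3 ⇒ [2,3,4,10,8,7,6,11,13,14]
10>6: swap(3,6), hi=5 ⇒ [2,3,4,6,8,7,10,11,13,14]
6=6: mid=4
8>6: swap(4,5), hi=4 ⇒ [2,3,4,6,7,8,10,11,13,14]
7>6: swap(4,4), hi=3 ⇒ [2,3,4,6,7,8,10,11,13,14]
done. lo=3 hi=3; a=[2,3,4,6,7,8,10,11,13,14]

(3, 3)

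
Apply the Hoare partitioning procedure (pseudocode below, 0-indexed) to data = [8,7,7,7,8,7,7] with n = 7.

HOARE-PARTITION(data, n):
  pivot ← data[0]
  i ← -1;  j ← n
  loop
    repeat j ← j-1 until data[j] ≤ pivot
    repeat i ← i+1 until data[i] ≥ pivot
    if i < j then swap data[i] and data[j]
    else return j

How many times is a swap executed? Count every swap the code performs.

pivot = data[0] = 8; i = -1, j = 7
j→6 (data[6]=7≤8), i→0 (data[0]=8≥8); i<j, swap → [7,7,7,7,8,7,8]
j→5 (data[5]=7≤8), i→4 (data[4]=8≥8); i<j, swap → [7,7,7,7,7,8,8]
j→4, i→5; i≥j, return j=4. data = [7,7,7,7,7,8,8]

2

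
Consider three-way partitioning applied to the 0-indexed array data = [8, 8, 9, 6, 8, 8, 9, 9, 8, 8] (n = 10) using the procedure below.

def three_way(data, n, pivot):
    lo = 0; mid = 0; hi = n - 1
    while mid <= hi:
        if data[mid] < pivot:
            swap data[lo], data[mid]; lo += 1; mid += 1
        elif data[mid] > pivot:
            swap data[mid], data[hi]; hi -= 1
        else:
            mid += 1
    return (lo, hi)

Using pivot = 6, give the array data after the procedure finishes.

lo=0 mid=0 hi=9
8>6: swap(0,9), hi=8 ⇒ [8, 8, 9, 6, 8, 8, 9, 9, 8, 8]
8>6: swap(0,8), hi=7 ⇒ [8, 8, 9, 6, 8, 8, 9, 9, 8, 8]
8>6: swap(0,7), hi=6 ⇒ [9, 8, 9, 6, 8, 8, 9, 8, 8, 8]
9>6: swap(0,6), hi=5 ⇒ [9, 8, 9, 6, 8, 8, 9, 8, 8, 8]
9>6: swap(0,5), hi=4 ⇒ [8, 8, 9, 6, 8, 9, 9, 8, 8, 8]
8>6: swap(0,4), hi=3 ⇒ [8, 8, 9, 6, 8, 9, 9, 8, 8, 8]
8>6: swap(0,3), hi=2 ⇒ [6, 8, 9, 8, 8, 9, 9, 8, 8, 8]
6=6: mid=1
8>6: swap(1,2), hi=1 ⇒ [6, 9, 8, 8, 8, 9, 9, 8, 8, 8]
9>6: swap(1,1), hi=0 ⇒ [6, 9, 8, 8, 8, 9, 9, 8, 8, 8]
done. lo=0 hi=0; data=[6, 9, 8, 8, 8, 9, 9, 8, 8, 8]

[6, 9, 8, 8, 8, 9, 9, 8, 8, 8]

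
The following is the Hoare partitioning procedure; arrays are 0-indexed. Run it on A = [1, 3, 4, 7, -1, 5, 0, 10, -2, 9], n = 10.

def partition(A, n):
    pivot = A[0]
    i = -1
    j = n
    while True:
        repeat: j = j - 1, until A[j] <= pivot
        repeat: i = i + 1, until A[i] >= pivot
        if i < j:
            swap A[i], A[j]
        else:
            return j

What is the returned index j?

pivot=1
j stops at 8 (-2), i stops at 0 (1); swap ⇒ [-2, 3, 4, 7, -1, 5, 0, 10, 1, 9]
j stops at 6 (0), i stops at 1 (3); swap ⇒ [-2, 0, 4, 7, -1, 5, 3, 10, 1, 9]
j stops at 4 (-1), i stops at 2 (4); swap ⇒ [-2, 0, -1, 7, 4, 5, 3, 10, 1, 9]
j stops at 2, i stops at 3; i≥j ⇒ return 2. A=[-2, 0, -1, 7, 4, 5, 3, 10, 1, 9]

2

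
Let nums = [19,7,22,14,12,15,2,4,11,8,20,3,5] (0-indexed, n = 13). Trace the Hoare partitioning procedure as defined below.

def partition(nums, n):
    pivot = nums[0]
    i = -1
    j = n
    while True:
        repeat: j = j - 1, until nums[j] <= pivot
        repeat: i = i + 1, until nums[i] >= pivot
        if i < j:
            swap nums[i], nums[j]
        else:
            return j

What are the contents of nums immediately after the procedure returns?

[5,7,3,14,12,15,2,4,11,8,20,22,19]

pivot=19
j stops at 12 (5), i stops at 0 (19); swap ⇒ [5,7,22,14,12,15,2,4,11,8,20,3,19]
j stops at 11 (3), i stops at 2 (22); swap ⇒ [5,7,3,14,12,15,2,4,11,8,20,22,19]
j stops at 9, i stops at 10; i≥j ⇒ return 9. nums=[5,7,3,14,12,15,2,4,11,8,20,22,19]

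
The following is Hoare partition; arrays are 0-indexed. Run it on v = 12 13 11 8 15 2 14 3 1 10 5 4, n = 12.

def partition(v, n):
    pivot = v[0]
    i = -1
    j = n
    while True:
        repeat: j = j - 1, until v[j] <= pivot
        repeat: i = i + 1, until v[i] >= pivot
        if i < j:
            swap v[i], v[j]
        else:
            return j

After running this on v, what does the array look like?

4 5 11 8 10 2 1 3 14 15 13 12

pivot = v[0] = 12; i = -1, j = 12
j→11 (v[11]=4≤12), i→0 (v[0]=12≥12); i<j, swap → 4 13 11 8 15 2 14 3 1 10 5 12
j→10 (v[10]=5≤12), i→1 (v[1]=13≥12); i<j, swap → 4 5 11 8 15 2 14 3 1 10 13 12
j→9 (v[9]=10≤12), i→4 (v[4]=15≥12); i<j, swap → 4 5 11 8 10 2 14 3 1 15 13 12
j→8 (v[8]=1≤12), i→6 (v[6]=14≥12); i<j, swap → 4 5 11 8 10 2 1 3 14 15 13 12
j→7, i→8; i≥j, return j=7. v = 4 5 11 8 10 2 1 3 14 15 13 12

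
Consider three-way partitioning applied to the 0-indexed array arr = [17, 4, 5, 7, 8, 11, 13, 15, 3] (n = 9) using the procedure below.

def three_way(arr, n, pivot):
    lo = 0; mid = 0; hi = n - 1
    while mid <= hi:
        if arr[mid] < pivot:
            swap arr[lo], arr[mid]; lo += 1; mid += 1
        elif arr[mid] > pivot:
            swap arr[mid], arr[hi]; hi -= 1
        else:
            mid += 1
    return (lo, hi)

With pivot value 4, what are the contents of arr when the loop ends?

[3, 4, 7, 8, 11, 13, 15, 5, 17]

lo=0 mid=0 hi=8
17>4: swap(0,8), hi=7 ⇒ [3, 4, 5, 7, 8, 11, 13, 15, 17]
3<4: swap(0,0), lo=1 mid=1 ⇒ [3, 4, 5, 7, 8, 11, 13, 15, 17]
4=4: mid=2
5>4: swap(2,7), hi=6 ⇒ [3, 4, 15, 7, 8, 11, 13, 5, 17]
15>4: swap(2,6), hi=5 ⇒ [3, 4, 13, 7, 8, 11, 15, 5, 17]
13>4: swap(2,5), hi=4 ⇒ [3, 4, 11, 7, 8, 13, 15, 5, 17]
11>4: swap(2,4), hi=3 ⇒ [3, 4, 8, 7, 11, 13, 15, 5, 17]
8>4: swap(2,3), hi=2 ⇒ [3, 4, 7, 8, 11, 13, 15, 5, 17]
7>4: swap(2,2), hi=1 ⇒ [3, 4, 7, 8, 11, 13, 15, 5, 17]
done. lo=1 hi=1; arr=[3, 4, 7, 8, 11, 13, 15, 5, 17]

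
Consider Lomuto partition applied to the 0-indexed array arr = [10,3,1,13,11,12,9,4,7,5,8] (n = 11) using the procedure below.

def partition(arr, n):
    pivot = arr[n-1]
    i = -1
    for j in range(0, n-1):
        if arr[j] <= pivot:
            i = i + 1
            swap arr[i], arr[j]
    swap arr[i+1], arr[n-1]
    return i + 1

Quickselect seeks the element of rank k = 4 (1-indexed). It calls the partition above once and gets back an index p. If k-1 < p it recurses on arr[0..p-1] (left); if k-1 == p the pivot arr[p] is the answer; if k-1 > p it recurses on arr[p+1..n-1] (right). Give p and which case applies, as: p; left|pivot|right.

5; left

pivot=8, i=-1
j=0: 10>8, skip
j=1: 3≤8, i=0, swap(0,1) ⇒ [3,10,1,13,11,12,9,4,7,5,8]
j=2: 1≤8, i=1, swap(1,2) ⇒ [3,1,10,13,11,12,9,4,7,5,8]
j=3: 13>8, skip
j=4: 11>8, skip
j=5: 12>8, skip
j=6: 9>8, skip
j=7: 4≤8, i=2, swap(2,7) ⇒ [3,1,4,13,11,12,9,10,7,5,8]
j=8: 7≤8, i=3, swap(3,8) ⇒ [3,1,4,7,11,12,9,10,13,5,8]
j=9: 5≤8, i=4, swap(4,9) ⇒ [3,1,4,7,5,12,9,10,13,11,8]
swap(5,10) ⇒ [3,1,4,7,5,8,9,10,13,11,12]; return 5
p = 5; k-1 = 3 < 5 ⇒ left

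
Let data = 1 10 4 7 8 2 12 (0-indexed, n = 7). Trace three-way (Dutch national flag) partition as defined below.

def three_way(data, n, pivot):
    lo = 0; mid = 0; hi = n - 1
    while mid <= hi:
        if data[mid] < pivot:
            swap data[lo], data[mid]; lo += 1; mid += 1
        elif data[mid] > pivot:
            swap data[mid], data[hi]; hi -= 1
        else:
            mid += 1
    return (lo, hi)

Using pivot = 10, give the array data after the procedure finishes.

1 4 7 8 2 10 12

lo=0 mid=0 hi=6
1<10: swap(0,0), lo=1 mid=1 ⇒ 1 10 4 7 8 2 12
10=10: mid=2
4<10: swap(1,2), lo=2 mid=3 ⇒ 1 4 10 7 8 2 12
7<10: swap(2,3), lo=3 mid=4 ⇒ 1 4 7 10 8 2 12
8<10: swap(3,4), lo=4 mid=5 ⇒ 1 4 7 8 10 2 12
2<10: swap(4,5), lo=5 mid=6 ⇒ 1 4 7 8 2 10 12
12>10: swap(6,6), hi=5 ⇒ 1 4 7 8 2 10 12
done. lo=5 hi=5; data=1 4 7 8 2 10 12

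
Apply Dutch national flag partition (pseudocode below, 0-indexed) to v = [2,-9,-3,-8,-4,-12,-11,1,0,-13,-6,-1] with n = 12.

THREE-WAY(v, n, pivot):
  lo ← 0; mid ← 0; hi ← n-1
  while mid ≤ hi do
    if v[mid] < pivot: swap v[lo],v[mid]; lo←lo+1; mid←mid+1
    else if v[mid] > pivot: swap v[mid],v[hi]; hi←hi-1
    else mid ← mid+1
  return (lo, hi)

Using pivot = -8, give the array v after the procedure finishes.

pivot = -8; lo=0, mid=0, hi=11
v[mid]=2>-8: swap v[0],v[11]; hi=10 → [-1,-9,-3,-8,-4,-12,-11,1,0,-13,-6,2]
v[mid]=-1>-8: swap v[0],v[10]; hi=9 → [-6,-9,-3,-8,-4,-12,-11,1,0,-13,-1,2]
v[mid]=-6>-8: swap v[0],v[9]; hi=8 → [-13,-9,-3,-8,-4,-12,-11,1,0,-6,-1,2]
v[mid]=-13<-8: swap v[0],v[0]; lo=1,mid=1 → [-13,-9,-3,-8,-4,-12,-11,1,0,-6,-1,2]
v[mid]=-9<-8: swap v[1],v[1]; lo=2,mid=2 → [-13,-9,-3,-8,-4,-12,-11,1,0,-6,-1,2]
v[mid]=-3>-8: swap v[2],v[8]; hi=7 → [-13,-9,0,-8,-4,-12,-11,1,-3,-6,-1,2]
v[mid]=0>-8: swap v[2],v[7]; hi=6 → [-13,-9,1,-8,-4,-12,-11,0,-3,-6,-1,2]
v[mid]=1>-8: swap v[2],v[6]; hi=5 → [-13,-9,-11,-8,-4,-12,1,0,-3,-6,-1,2]
v[mid]=-11<-8: swap v[2],v[2]; lo=3,mid=3 → [-13,-9,-11,-8,-4,-12,1,0,-3,-6,-1,2]
v[mid]=-8=-8: mid=4
v[mid]=-4>-8: swap v[4],v[5]; hi=4 → [-13,-9,-11,-8,-12,-4,1,0,-3,-6,-1,2]
v[mid]=-12<-8: swap v[3],v[4]; lo=4,mid=5 → [-13,-9,-11,-12,-8,-4,1,0,-3,-6,-1,2]
end: lo=4, hi=4; v = [-13,-9,-11,-12,-8,-4,1,0,-3,-6,-1,2]

[-13,-9,-11,-12,-8,-4,1,0,-3,-6,-1,2]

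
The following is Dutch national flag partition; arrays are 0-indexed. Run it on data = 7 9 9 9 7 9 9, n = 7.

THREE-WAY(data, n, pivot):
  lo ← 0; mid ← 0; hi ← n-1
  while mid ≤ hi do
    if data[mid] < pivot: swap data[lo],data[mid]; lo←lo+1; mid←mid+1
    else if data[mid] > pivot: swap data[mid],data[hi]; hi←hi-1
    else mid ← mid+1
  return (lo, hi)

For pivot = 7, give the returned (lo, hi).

(0, 1)

lo=0 mid=0 hi=6
7=7: mid=1
9>7: swap(1,6), hi=5 ⇒ 7 9 9 9 7 9 9
9>7: swap(1,5), hi=4 ⇒ 7 9 9 9 7 9 9
9>7: swap(1,4), hi=3 ⇒ 7 7 9 9 9 9 9
7=7: mid=2
9>7: swap(2,3), hi=2 ⇒ 7 7 9 9 9 9 9
9>7: swap(2,2), hi=1 ⇒ 7 7 9 9 9 9 9
done. lo=0 hi=1; data=7 7 9 9 9 9 9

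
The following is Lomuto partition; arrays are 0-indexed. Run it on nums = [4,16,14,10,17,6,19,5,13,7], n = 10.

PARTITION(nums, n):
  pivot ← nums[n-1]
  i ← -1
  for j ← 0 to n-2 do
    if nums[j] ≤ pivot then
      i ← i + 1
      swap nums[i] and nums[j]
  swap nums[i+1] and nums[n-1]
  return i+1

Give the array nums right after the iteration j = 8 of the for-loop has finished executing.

[4,6,5,10,17,16,19,14,13,7]

pivot = nums[9] = 7; i = -1
j=0: nums[0]=4 ≤ 7 → i=0, swap nums[0],nums[0] (no change) → [4,16,14,10,17,6,19,5,13,7]
j=1: nums[1]=16 > 7 → no swap
j=2: nums[2]=14 > 7 → no swap
j=3: nums[3]=10 > 7 → no swap
j=4: nums[4]=17 > 7 → no swap
j=5: nums[5]=6 ≤ 7 → i=1, swap nums[1],nums[5] → [4,6,14,10,17,16,19,5,13,7]
j=6: nums[6]=19 > 7 → no swap
j=7: nums[7]=5 ≤ 7 → i=2, swap nums[2],nums[7] → [4,6,5,10,17,16,19,14,13,7]
j=8: nums[8]=13 > 7 → no swap
(after j=8) nums = [4,6,5,10,17,16,19,14,13,7]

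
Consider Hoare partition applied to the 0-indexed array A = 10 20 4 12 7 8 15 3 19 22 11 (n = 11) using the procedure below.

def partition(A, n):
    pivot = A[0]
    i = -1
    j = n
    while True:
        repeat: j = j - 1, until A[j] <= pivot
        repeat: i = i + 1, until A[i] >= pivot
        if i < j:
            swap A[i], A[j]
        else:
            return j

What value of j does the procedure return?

pivot = A[0] = 10; i = -1, j = 11
j→7 (A[7]=3≤10), i→0 (A[0]=10≥10); i<j, swap → 3 20 4 12 7 8 15 10 19 22 11
j→5 (A[5]=8≤10), i→1 (A[1]=20≥10); i<j, swap → 3 8 4 12 7 20 15 10 19 22 11
j→4 (A[4]=7≤10), i→3 (A[3]=12≥10); i<j, swap → 3 8 4 7 12 20 15 10 19 22 11
j→3, i→4; i≥j, return j=3. A = 3 8 4 7 12 20 15 10 19 22 11

3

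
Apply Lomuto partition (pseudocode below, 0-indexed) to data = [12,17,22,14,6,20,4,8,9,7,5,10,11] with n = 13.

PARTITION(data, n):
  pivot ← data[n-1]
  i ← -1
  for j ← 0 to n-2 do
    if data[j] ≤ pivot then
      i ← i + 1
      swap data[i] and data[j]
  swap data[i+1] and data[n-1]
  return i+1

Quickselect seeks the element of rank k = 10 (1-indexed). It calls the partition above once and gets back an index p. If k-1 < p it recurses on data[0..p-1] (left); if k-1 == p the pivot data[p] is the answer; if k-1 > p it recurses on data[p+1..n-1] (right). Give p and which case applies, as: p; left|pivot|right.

pivot = data[12] = 11; i = -1
j=0: data[0]=12 > 11 → no swap
j=1: data[1]=17 > 11 → no swap
j=2: data[2]=22 > 11 → no swap
j=3: data[3]=14 > 11 → no swap
j=4: data[4]=6 ≤ 11 → i=0, swap data[0],data[4] → [6,17,22,14,12,20,4,8,9,7,5,10,11]
j=5: data[5]=20 > 11 → no swap
j=6: data[6]=4 ≤ 11 → i=1, swap data[1],data[6] → [6,4,22,14,12,20,17,8,9,7,5,10,11]
j=7: data[7]=8 ≤ 11 → i=2, swap data[2],data[7] → [6,4,8,14,12,20,17,22,9,7,5,10,11]
j=8: data[8]=9 ≤ 11 → i=3, swap data[3],data[8] → [6,4,8,9,12,20,17,22,14,7,5,10,11]
j=9: data[9]=7 ≤ 11 → i=4, swap data[4],data[9] → [6,4,8,9,7,20,17,22,14,12,5,10,11]
j=10: data[10]=5 ≤ 11 → i=5, swap data[5],data[10] → [6,4,8,9,7,5,17,22,14,12,20,10,11]
j=11: data[11]=10 ≤ 11 → i=6, swap data[6],data[11] → [6,4,8,9,7,5,10,22,14,12,20,17,11]
final swap data[7],data[12] → [6,4,8,9,7,5,10,11,14,12,20,17,22]; return 7
p = 7; k-1 = 9 > 7 ⇒ right

7; right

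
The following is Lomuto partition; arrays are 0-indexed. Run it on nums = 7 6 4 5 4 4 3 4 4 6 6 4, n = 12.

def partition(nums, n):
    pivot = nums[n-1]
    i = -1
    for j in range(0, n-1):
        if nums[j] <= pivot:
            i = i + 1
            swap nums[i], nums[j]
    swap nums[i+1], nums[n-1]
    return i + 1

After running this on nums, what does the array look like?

4 4 4 3 4 4 4 6 7 6 6 5

pivot = nums[11] = 4; i = -1
j=0: nums[0]=7 > 4 → no swap
j=1: nums[1]=6 > 4 → no swap
j=2: nums[2]=4 ≤ 4 → i=0, swap nums[0],nums[2] → 4 6 7 5 4 4 3 4 4 6 6 4
j=3: nums[3]=5 > 4 → no swap
j=4: nums[4]=4 ≤ 4 → i=1, swap nums[1],nums[4] → 4 4 7 5 6 4 3 4 4 6 6 4
j=5: nums[5]=4 ≤ 4 → i=2, swap nums[2],nums[5] → 4 4 4 5 6 7 3 4 4 6 6 4
j=6: nums[6]=3 ≤ 4 → i=3, swap nums[3],nums[6] → 4 4 4 3 6 7 5 4 4 6 6 4
j=7: nums[7]=4 ≤ 4 → i=4, swap nums[4],nums[7] → 4 4 4 3 4 7 5 6 4 6 6 4
j=8: nums[8]=4 ≤ 4 → i=5, swap nums[5],nums[8] → 4 4 4 3 4 4 5 6 7 6 6 4
j=9: nums[9]=6 > 4 → no swap
j=10: nums[10]=6 > 4 → no swap
final swap nums[6],nums[11] → 4 4 4 3 4 4 4 6 7 6 6 5; return 6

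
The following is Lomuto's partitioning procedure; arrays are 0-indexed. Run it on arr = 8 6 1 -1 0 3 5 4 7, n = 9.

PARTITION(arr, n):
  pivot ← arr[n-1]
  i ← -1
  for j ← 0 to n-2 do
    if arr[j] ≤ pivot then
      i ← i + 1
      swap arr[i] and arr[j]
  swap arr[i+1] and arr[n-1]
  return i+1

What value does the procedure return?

pivot=7, i=-1
j=0: 8>7, skip
j=1: 6≤7, i=0, swap(0,1) ⇒ 6 8 1 -1 0 3 5 4 7
j=2: 1≤7, i=1, swap(1,2) ⇒ 6 1 8 -1 0 3 5 4 7
j=3: -1≤7, i=2, swap(2,3) ⇒ 6 1 -1 8 0 3 5 4 7
j=4: 0≤7, i=3, swap(3,4) ⇒ 6 1 -1 0 8 3 5 4 7
j=5: 3≤7, i=4, swap(4,5) ⇒ 6 1 -1 0 3 8 5 4 7
j=6: 5≤7, i=5, swap(5,6) ⇒ 6 1 -1 0 3 5 8 4 7
j=7: 4≤7, i=6, swap(6,7) ⇒ 6 1 -1 0 3 5 4 8 7
swap(7,8) ⇒ 6 1 -1 0 3 5 4 7 8; return 7

7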